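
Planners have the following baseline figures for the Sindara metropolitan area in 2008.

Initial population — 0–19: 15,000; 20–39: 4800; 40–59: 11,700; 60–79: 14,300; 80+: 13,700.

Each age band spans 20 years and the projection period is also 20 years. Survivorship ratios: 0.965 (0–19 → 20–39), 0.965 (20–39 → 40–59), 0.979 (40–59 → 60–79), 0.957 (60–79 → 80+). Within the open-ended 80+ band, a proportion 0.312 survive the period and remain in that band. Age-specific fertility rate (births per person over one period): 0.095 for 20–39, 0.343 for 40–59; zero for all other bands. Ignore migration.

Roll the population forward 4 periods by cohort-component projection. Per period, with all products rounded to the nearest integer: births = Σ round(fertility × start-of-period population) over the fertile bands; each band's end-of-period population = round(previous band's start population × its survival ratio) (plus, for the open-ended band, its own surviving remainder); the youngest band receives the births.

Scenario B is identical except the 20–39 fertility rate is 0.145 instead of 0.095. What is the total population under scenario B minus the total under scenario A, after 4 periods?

Call the groups 1 to 5, youngest first.
[period 1]
Births: 4800 × 0.095 = 456 ; 11700 × 0.343 = 4013 — total 4469
Group 2: 15000 × 0.965 = 14475
Group 3: 4800 × 0.965 = 4632
Group 4: 11700 × 0.979 = 11454
Group 5: 14300 × 0.957 + 13700 × 0.312 = 13685 + 4274 = 17959
End of period: [4469, 14475, 4632, 11454, 17959]
[period 2]
Births: 14475 × 0.095 = 1375 ; 4632 × 0.343 = 1589 — total 2964
Group 2: 4469 × 0.965 = 4313
Group 3: 14475 × 0.965 = 13968
Group 4: 4632 × 0.979 = 4535
Group 5: 11454 × 0.957 + 17959 × 0.312 = 10961 + 5603 = 16564
End of period: [2964, 4313, 13968, 4535, 16564]
[period 3]
Births: 4313 × 0.095 = 410 ; 13968 × 0.343 = 4791 — total 5201
Group 2: 2964 × 0.965 = 2860
Group 3: 4313 × 0.965 = 4162
Group 4: 13968 × 0.979 = 13675
Group 5: 4535 × 0.957 + 16564 × 0.312 = 4340 + 5168 = 9508
End of period: [5201, 2860, 4162, 13675, 9508]
[period 4]
Births: 2860 × 0.095 = 272 ; 4162 × 0.343 = 1428 — total 1700
Group 2: 5201 × 0.965 = 5019
Group 3: 2860 × 0.965 = 2760
Group 4: 4162 × 0.979 = 4075
Group 5: 13675 × 0.957 + 9508 × 0.312 = 13087 + 2966 = 16053
End of period: [1700, 5019, 2760, 4075, 16053]
Scenario A total after 4 periods: 29607
Scenario B projection —
[period 1]
Births: 4800 × 0.145 = 696 ; 11700 × 0.343 = 4013 — total 4709
Group 2: 15000 × 0.965 = 14475
Group 3: 4800 × 0.965 = 4632
Group 4: 11700 × 0.979 = 11454
Group 5: 14300 × 0.957 + 13700 × 0.312 = 13685 + 4274 = 17959
End of period: [4709, 14475, 4632, 11454, 17959]
[period 2]
Births: 14475 × 0.145 = 2099 ; 4632 × 0.343 = 1589 — total 3688
Group 2: 4709 × 0.965 = 4544
Group 3: 14475 × 0.965 = 13968
Group 4: 4632 × 0.979 = 4535
Group 5: 11454 × 0.957 + 17959 × 0.312 = 10961 + 5603 = 16564
End of period: [3688, 4544, 13968, 4535, 16564]
[period 3]
Births: 4544 × 0.145 = 659 ; 13968 × 0.343 = 4791 — total 5450
Group 2: 3688 × 0.965 = 3559
Group 3: 4544 × 0.965 = 4385
Group 4: 13968 × 0.979 = 13675
Group 5: 4535 × 0.957 + 16564 × 0.312 = 4340 + 5168 = 9508
End of period: [5450, 3559, 4385, 13675, 9508]
[period 4]
Births: 3559 × 0.145 = 516 ; 4385 × 0.343 = 1504 — total 2020
Group 2: 5450 × 0.965 = 5259
Group 3: 3559 × 0.965 = 3434
Group 4: 4385 × 0.979 = 4293
Group 5: 13675 × 0.957 + 9508 × 0.312 = 13087 + 2966 = 16053
End of period: [2020, 5259, 3434, 4293, 16053]
Scenario B total after 4 periods: 31059
Difference B − A = 31059 − 29607 = 1452

1452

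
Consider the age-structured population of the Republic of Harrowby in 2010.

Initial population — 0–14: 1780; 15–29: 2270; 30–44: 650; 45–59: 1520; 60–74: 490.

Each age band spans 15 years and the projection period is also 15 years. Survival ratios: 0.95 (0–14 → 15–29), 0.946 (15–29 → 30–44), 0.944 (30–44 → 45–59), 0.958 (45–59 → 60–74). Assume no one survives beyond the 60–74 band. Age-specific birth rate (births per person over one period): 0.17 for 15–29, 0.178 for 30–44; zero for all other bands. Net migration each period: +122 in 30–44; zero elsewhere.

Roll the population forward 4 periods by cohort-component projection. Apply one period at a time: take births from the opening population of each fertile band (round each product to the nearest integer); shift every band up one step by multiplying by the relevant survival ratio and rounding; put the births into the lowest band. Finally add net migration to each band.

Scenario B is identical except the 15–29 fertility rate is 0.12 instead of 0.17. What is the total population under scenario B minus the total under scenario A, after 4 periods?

— Period 1 —
Births: 2270 × 0.17 = 386 ; 650 × 0.178 = 116 — total 502
15–29: 1780 × 0.95 = 1691
30–44: 2270 × 0.946 = 2147
45–59: 650 × 0.944 = 614
60–74: 1520 × 0.958 = 1456
Net migration: 30–44 + 122 → 2269
Population now: 0–14=502, 15–29=1691, 30–44=2269, 45–59=614, 60–74=1456
— Period 2 —
Births: 1691 × 0.17 = 287 ; 2269 × 0.178 = 404 — total 691
15–29: 502 × 0.95 = 477
30–44: 1691 × 0.946 = 1600
45–59: 2269 × 0.944 = 2142
60–74: 614 × 0.958 = 588
Net migration: 30–44 + 122 → 1722
Population now: 0–14=691, 15–29=477, 30–44=1722, 45–59=2142, 60–74=588
— Period 3 —
Births: 477 × 0.17 = 81 ; 1722 × 0.178 = 307 — total 388
15–29: 691 × 0.95 = 656
30–44: 477 × 0.946 = 451
45–59: 1722 × 0.944 = 1626
60–74: 2142 × 0.958 = 2052
Net migration: 30–44 + 122 → 573
Population now: 0–14=388, 15–29=656, 30–44=573, 45–59=1626, 60–74=2052
— Period 4 —
Births: 656 × 0.17 = 112 ; 573 × 0.178 = 102 — total 214
15–29: 388 × 0.95 = 369
30–44: 656 × 0.946 = 621
45–59: 573 × 0.944 = 541
60–74: 1626 × 0.958 = 1558
Net migration: 30–44 + 122 → 743
Population now: 0–14=214, 15–29=369, 30–44=743, 45–59=541, 60–74=1558
Scenario A total after 4 periods: 3425
Scenario B projection —
— Period 1 —
Births: 2270 × 0.12 = 272 ; 650 × 0.178 = 116 — total 388
15–29: 1780 × 0.95 = 1691
30–44: 2270 × 0.946 = 2147
45–59: 650 × 0.944 = 614
60–74: 1520 × 0.958 = 1456
Net migration: 30–44 + 122 → 2269
Population now: 0–14=388, 15–29=1691, 30–44=2269, 45–59=614, 60–74=1456
— Period 2 —
Births: 1691 × 0.12 = 203 ; 2269 × 0.178 = 404 — total 607
15–29: 388 × 0.95 = 369
30–44: 1691 × 0.946 = 1600
45–59: 2269 × 0.944 = 2142
60–74: 614 × 0.958 = 588
Net migration: 30–44 + 122 → 1722
Population now: 0–14=607, 15–29=369, 30–44=1722, 45–59=2142, 60–74=588
— Period 3 —
Births: 369 × 0.12 = 44 ; 1722 × 0.178 = 307 — total 351
15–29: 607 × 0.95 = 577
30–44: 369 × 0.946 = 349
45–59: 1722 × 0.944 = 1626
60–74: 2142 × 0.958 = 2052
Net migration: 30–44 + 122 → 471
Population now: 0–14=351, 15–29=577, 30–44=471, 45–59=1626, 60–74=2052
— Period 4 —
Births: 577 × 0.12 = 69 ; 471 × 0.178 = 84 — total 153
15–29: 351 × 0.95 = 333
30–44: 577 × 0.946 = 546
45–59: 471 × 0.944 = 445
60–74: 1626 × 0.958 = 1558
Net migration: 30–44 + 122 → 668
Population now: 0–14=153, 15–29=333, 30–44=668, 45–59=445, 60–74=1558
Scenario B total after 4 periods: 3157
Difference B − A = 3157 − 3425 = -268

-268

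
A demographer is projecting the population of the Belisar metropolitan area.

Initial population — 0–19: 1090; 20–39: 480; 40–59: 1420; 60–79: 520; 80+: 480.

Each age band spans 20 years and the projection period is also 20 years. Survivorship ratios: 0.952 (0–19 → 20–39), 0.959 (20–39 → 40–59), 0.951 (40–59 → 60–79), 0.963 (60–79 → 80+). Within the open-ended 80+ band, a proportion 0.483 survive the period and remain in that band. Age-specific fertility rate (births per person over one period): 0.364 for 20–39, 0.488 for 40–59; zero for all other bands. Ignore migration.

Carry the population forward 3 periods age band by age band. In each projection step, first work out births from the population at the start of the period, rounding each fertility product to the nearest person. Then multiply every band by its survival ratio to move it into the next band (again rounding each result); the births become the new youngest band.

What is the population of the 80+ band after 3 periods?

1220

[period 1]
Births: 480 × 0.364 = 175, 1420 × 0.488 = 693 — total 868
20–39: 1090 × 0.952 = 1038
40–59: 480 × 0.959 = 460
60–79: 1420 × 0.951 = 1350
80+: 520 × 0.963 + 480 × 0.483 = 501 + 232 = 733
→ [868, 1038, 460, 1350, 733]
[period 2]
Births: 1038 × 0.364 = 378, 460 × 0.488 = 224 — total 602
20–39: 868 × 0.952 = 826
40–59: 1038 × 0.959 = 995
60–79: 460 × 0.951 = 437
80+: 1350 × 0.963 + 733 × 0.483 = 1300 + 354 = 1654
→ [602, 826, 995, 437, 1654]
[period 3]
Births: 826 × 0.364 = 301, 995 × 0.488 = 486 — total 787
20–39: 602 × 0.952 = 573
40–59: 826 × 0.959 = 792
60–79: 995 × 0.951 = 946
80+: 437 × 0.963 + 1654 × 0.483 = 421 + 799 = 1220
→ [787, 573, 792, 946, 1220]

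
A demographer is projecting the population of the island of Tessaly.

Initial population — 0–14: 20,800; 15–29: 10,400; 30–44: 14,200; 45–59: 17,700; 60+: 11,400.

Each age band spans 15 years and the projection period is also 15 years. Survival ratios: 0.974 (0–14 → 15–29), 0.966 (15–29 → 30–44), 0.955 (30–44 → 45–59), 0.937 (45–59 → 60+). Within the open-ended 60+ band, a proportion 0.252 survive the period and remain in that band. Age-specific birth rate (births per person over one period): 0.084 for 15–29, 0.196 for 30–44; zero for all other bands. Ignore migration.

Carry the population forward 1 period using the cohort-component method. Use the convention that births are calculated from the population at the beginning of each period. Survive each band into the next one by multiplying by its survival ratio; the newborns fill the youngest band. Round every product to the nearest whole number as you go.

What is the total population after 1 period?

After projecting period 1:
Births: 10400 * 0.084 = 874, 14200 * 0.196 = 2783 → 3657
15–29: 20800 * 0.974 = 20259
30–44: 10400 * 0.966 = 10046
45–59: 14200 * 0.955 = 13561
60+: 17700 * 0.937 + 11400 * 0.252 = 16585 + 2873 = 19458
End of period: [3657, 20259, 10046, 13561, 19458]
Total after period 1: 3657 + 20259 + 10046 + 13561 + 19458 = 66981

66981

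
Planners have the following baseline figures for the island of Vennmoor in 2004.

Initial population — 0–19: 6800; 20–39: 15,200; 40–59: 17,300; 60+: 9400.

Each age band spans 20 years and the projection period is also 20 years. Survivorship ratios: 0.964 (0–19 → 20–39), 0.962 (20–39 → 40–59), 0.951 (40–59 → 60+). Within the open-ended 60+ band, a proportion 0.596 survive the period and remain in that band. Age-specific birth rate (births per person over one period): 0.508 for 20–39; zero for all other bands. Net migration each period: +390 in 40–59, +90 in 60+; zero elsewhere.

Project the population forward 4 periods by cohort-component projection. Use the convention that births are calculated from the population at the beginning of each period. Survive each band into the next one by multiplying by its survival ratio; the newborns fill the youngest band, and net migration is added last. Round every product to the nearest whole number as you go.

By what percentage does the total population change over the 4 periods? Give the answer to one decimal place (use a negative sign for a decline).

-39.1

Period 1.
Births: 15200 * 0.508 = 7722
20–39: 6800 * 0.964 = 6555
40–59: 15200 * 0.962 = 14622
60+: 17300 * 0.951 + 9400 * 0.596 = 16452 + 5602 = 22054
Net migration: 40–59 + 390 → 15012; 60+ + 90 → 22144
Population now: 0–19=7722, 20–39=6555, 40–59=15012, 60+=22144
Period 2.
Births: 6555 * 0.508 = 3330
20–39: 7722 * 0.964 = 7444
40–59: 6555 * 0.962 = 6306
60+: 15012 * 0.951 + 22144 * 0.596 = 14276 + 13198 = 27474
Net migration: 40–59 + 390 → 6696; 60+ + 90 → 27564
Population now: 0–19=3330, 20–39=7444, 40–59=6696, 60+=27564
Period 3.
Births: 7444 * 0.508 = 3782
20–39: 3330 * 0.964 = 3210
40–59: 7444 * 0.962 = 7161
60+: 6696 * 0.951 + 27564 * 0.596 = 6368 + 16428 = 22796
Net migration: 40–59 + 390 → 7551; 60+ + 90 → 22886
Population now: 0–19=3782, 20–39=3210, 40–59=7551, 60+=22886
Period 4.
Births: 3210 * 0.508 = 1631
20–39: 3782 * 0.964 = 3646
40–59: 3210 * 0.962 = 3088
60+: 7551 * 0.951 + 22886 * 0.596 = 7181 + 13640 = 20821
Net migration: 40–59 + 390 → 3478; 60+ + 90 → 20911
Population now: 0–19=1631, 20–39=3646, 40–59=3478, 60+=20911
Total: 48700 → 29666; change = -19034; percentage change = -39.1%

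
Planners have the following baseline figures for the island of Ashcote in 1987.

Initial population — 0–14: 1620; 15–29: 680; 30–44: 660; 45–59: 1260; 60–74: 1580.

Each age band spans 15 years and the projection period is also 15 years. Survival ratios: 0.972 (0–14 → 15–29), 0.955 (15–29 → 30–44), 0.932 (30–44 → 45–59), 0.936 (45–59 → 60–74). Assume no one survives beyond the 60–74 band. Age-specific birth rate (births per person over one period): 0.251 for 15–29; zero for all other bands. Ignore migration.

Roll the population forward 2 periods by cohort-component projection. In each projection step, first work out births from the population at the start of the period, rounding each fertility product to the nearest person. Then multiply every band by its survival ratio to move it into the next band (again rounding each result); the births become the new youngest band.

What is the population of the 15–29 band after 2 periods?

166

Period 1:
Births: 680 * 0.251 = 171
15–29: 1620 * 0.972 = 1575
30–44: 680 * 0.955 = 649
45–59: 660 * 0.932 = 615
60–74: 1260 * 0.936 = 1179
Population now: 0–14=171, 15–29=1575, 30–44=649, 45–59=615, 60–74=1179
Period 2:
Births: 1575 * 0.251 = 395
15–29: 171 * 0.972 = 166
30–44: 1575 * 0.955 = 1504
45–59: 649 * 0.932 = 605
60–74: 615 * 0.936 = 576
Population now: 0–14=395, 15–29=166, 30–44=1504, 45–59=605, 60–74=576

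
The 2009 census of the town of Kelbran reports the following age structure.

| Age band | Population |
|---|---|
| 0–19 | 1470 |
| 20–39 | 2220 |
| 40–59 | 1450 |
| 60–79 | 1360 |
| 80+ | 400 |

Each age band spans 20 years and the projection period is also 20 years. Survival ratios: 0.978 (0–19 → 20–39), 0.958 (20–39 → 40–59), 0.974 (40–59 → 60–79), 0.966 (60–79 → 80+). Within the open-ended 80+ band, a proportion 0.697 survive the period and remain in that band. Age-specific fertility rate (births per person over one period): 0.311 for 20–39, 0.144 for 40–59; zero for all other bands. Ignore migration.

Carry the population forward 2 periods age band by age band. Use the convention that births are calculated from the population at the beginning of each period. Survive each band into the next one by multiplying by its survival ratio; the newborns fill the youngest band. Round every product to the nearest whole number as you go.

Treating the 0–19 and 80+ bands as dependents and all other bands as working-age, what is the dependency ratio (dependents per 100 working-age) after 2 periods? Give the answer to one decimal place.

74.5

[period 1]
Births: 2220 × 0.311 = 690, 1450 × 0.144 = 209 → total 899
20–39: 1470 × 0.978 = 1438
40–59: 2220 × 0.958 = 2127
60–79: 1450 × 0.974 = 1412
80+: 1360 × 0.966 + 400 × 0.697 = 1314 + 279 = 1593
End of period: [899, 1438, 2127, 1412, 1593]
[period 2]
Births: 1438 × 0.311 = 447, 2127 × 0.144 = 306 → total 753
20–39: 899 × 0.978 = 879
40–59: 1438 × 0.958 = 1378
60–79: 2127 × 0.974 = 2072
80+: 1412 × 0.966 + 1593 × 0.697 = 1364 + 1110 = 2474
End of period: [753, 879, 1378, 2072, 2474]
Dependents (band 0–19 + band 80+) = 753 + 2474 = 3227; working-age = 4329; ratio = 3227/4329 × 100 = 74.5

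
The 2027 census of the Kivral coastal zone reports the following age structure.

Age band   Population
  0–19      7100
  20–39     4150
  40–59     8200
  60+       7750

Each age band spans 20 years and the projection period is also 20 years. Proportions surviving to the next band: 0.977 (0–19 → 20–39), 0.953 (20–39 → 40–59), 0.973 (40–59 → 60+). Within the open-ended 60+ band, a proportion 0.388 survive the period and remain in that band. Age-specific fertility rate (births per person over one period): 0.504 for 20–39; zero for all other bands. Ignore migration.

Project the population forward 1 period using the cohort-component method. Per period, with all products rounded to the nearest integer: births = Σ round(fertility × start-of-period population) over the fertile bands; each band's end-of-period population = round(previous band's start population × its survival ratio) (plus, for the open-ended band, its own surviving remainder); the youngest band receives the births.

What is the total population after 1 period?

23970

Call the bands 1 to 4, youngest first.
Period 1.
Births: 4150 × 0.504 = 2092
Band 2: 7100 × 0.977 = 6937
Band 3: 4150 × 0.953 = 3955
Band 4: 8200 × 0.973 + 7750 × 0.388 = 7979 + 3007 = 10986
End of period: [2092, 6937, 3955, 10986]
Total after period 1: 2092 + 6937 + 3955 + 10986 = 23970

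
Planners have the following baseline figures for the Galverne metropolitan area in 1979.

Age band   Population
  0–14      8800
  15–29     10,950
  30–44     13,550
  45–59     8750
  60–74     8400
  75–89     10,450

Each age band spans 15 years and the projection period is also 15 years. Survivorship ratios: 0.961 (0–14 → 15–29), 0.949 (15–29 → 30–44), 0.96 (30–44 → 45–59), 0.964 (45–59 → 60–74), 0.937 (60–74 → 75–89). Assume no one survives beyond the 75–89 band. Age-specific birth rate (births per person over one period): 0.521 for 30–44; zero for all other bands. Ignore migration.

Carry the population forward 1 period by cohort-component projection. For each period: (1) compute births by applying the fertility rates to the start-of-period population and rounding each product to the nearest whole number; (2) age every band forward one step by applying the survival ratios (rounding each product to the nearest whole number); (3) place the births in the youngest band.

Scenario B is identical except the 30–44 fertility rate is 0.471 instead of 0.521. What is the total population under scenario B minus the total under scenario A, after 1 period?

Period 1.
Births: 13550 * 0.521 = 7060
15–29: 8800 * 0.961 = 8457
30–44: 10950 * 0.949 = 10392
45–59: 13550 * 0.96 = 13008
60–74: 8750 * 0.964 = 8435
75–89: 8400 * 0.937 = 7871
Population now: 0–14=7060, 15–29=8457, 30–44=10392, 45–59=13008, 60–74=8435, 75–89=7871
Scenario A total after 1 period: 55223
Scenario B projection —
Period 1.
Births: 13550 * 0.471 = 6382
15–29: 8800 * 0.961 = 8457
30–44: 10950 * 0.949 = 10392
45–59: 13550 * 0.96 = 13008
60–74: 8750 * 0.964 = 8435
75–89: 8400 * 0.937 = 7871
Population now: 0–14=6382, 15–29=8457, 30–44=10392, 45–59=13008, 60–74=8435, 75–89=7871
Scenario B total after 1 period: 54545
Difference B − A = 54545 − 55223 = -678

-678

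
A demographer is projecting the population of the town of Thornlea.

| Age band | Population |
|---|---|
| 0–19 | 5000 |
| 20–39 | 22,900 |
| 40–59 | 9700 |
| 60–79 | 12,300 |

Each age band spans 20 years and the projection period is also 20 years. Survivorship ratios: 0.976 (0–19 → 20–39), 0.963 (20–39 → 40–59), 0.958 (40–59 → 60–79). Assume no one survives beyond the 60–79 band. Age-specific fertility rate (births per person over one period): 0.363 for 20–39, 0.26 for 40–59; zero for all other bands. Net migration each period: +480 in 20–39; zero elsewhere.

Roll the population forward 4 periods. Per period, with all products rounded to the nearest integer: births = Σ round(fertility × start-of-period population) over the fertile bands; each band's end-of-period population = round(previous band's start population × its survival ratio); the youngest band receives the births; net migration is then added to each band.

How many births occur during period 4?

5663

Let band 1 be 0–19 through band 4 = 60–79.
After projecting period 1:
Births: 22900 * 0.363 = 8313, 9700 * 0.26 = 2522 → total 10835
Band 2: 5000 * 0.976 = 4880
Band 3: 22900 * 0.963 = 22053
Band 4: 9700 * 0.958 = 9293
Net migration: Band 2 + 480 → 5360
End of period: [10835, 5360, 22053, 9293]
After projecting period 2:
Births: 5360 * 0.363 = 1946, 22053 * 0.26 = 5734 → total 7680
Band 2: 10835 * 0.976 = 10575
Band 3: 5360 * 0.963 = 5162
Band 4: 22053 * 0.958 = 21127
Net migration: Band 2 + 480 → 11055
End of period: [7680, 11055, 5162, 21127]
After projecting period 3:
Births: 11055 * 0.363 = 4013, 5162 * 0.26 = 1342 → total 5355
Band 2: 7680 * 0.976 = 7496
Band 3: 11055 * 0.963 = 10646
Band 4: 5162 * 0.958 = 4945
Net migration: Band 2 + 480 → 7976
End of period: [5355, 7976, 10646, 4945]
After projecting period 4:
Births: 7976 * 0.363 = 2895, 10646 * 0.26 = 2768 → total 5663
Band 2: 5355 * 0.976 = 5226
Band 3: 7976 * 0.963 = 7681
Band 4: 10646 * 0.958 = 10199
Net migration: Band 2 + 480 → 5706
End of period: [5663, 5706, 7681, 10199]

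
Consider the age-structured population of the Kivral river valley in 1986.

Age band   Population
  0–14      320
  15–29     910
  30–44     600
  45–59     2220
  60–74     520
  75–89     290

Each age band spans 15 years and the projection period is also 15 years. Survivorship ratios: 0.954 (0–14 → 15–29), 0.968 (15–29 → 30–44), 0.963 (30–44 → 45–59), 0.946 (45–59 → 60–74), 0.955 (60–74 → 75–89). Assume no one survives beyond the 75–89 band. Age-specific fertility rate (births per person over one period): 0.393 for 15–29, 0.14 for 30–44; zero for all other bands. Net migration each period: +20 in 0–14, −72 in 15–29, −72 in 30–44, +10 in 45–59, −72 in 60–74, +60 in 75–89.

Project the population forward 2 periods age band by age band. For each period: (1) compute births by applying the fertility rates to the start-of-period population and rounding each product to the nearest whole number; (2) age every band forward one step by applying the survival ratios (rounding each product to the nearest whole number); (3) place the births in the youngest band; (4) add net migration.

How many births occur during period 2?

205

(Bands numbered youngest = 1 to oldest = 6.)
Period 1.
Births: 910 * 0.393 = 358 ; 600 * 0.14 = 84 → total 442
Band 2: 320 * 0.954 = 305
Band 3: 910 * 0.968 = 881
Band 4: 600 * 0.963 = 578
Band 5: 2220 * 0.946 = 2100
Band 6: 520 * 0.955 = 497
Net migration: Band 1 + 20 → 462; Band 2 − 72 → 233; Band 3 − 72 → 809; Band 4 + 10 → 588; Band 5 − 72 → 2028; Band 6 + 60 → 557
Giving 462 / 233 / 809 / 588 / 2028 / 557.
Period 2.
Births: 233 * 0.393 = 92 ; 809 * 0.14 = 113 → total 205
Band 2: 462 * 0.954 = 441
Band 3: 233 * 0.968 = 226
Band 4: 809 * 0.963 = 779
Band 5: 588 * 0.946 = 556
Band 6: 2028 * 0.955 = 1937
Net migration: Band 1 + 20 → 225; Band 2 − 72 → 369; Band 3 − 72 → 154; Band 4 + 10 → 789; Band 5 − 72 → 484; Band 6 + 60 → 1997
Giving 225 / 369 / 154 / 789 / 484 / 1997.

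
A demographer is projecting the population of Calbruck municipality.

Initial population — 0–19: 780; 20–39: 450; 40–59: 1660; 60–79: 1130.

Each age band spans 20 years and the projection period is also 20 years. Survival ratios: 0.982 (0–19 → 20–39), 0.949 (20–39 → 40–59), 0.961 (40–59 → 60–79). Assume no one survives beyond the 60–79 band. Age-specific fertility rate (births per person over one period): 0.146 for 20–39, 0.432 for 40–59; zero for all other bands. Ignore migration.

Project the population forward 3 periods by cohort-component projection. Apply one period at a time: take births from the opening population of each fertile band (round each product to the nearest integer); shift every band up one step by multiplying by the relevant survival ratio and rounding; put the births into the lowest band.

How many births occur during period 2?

Period 1.
Births: 450 × 0.146 = 66, 1660 × 0.432 = 717 ⇒ total 783
20–39: 780 × 0.982 = 766
40–59: 450 × 0.949 = 427
60–79: 1660 × 0.961 = 1595
→ [783, 766, 427, 1595]
Period 2.
Births: 766 × 0.146 = 112, 427 × 0.432 = 184 ⇒ total 296
20–39: 783 × 0.982 = 769
40–59: 766 × 0.949 = 727
60–79: 427 × 0.961 = 410
→ [296, 769, 727, 410]

296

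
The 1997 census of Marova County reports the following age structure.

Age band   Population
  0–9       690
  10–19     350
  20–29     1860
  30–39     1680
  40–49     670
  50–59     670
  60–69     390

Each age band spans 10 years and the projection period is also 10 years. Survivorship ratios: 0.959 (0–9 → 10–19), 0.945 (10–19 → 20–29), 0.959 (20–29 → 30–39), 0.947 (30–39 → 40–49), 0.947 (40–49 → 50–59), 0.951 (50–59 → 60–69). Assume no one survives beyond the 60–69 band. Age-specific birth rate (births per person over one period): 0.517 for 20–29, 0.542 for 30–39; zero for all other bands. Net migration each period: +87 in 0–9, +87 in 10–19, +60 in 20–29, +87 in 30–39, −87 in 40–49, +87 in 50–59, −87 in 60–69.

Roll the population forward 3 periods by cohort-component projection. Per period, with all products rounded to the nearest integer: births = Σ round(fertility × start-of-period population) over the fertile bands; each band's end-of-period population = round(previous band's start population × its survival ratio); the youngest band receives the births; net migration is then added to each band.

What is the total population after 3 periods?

Let group 1 be 0–9 through group 7 = 60–69.
Period 1:
Births: 1860 × 0.517 = 962  |  1680 × 0.542 = 911 → total 1873
Group 2: 690 × 0.959 = 662
Group 3: 350 × 0.945 = 331
Group 4: 1860 × 0.959 = 1784
Group 5: 1680 × 0.947 = 1591
Group 6: 670 × 0.947 = 634
Group 7: 670 × 0.951 = 637
Net migration: Group 1 + 87 → 1960; Group 2 + 87 → 749; Group 3 + 60 → 391; Group 4 + 87 → 1871; Group 5 − 87 → 1504; Group 6 + 87 → 721; Group 7 − 87 → 550
Giving 1960 / 749 / 391 / 1871 / 1504 / 721 / 550.
Period 2:
Births: 391 × 0.517 = 202  |  1871 × 0.542 = 1014 → total 1216
Group 2: 1960 × 0.959 = 1880
Group 3: 749 × 0.945 = 708
Group 4: 391 × 0.959 = 375
Group 5: 1871 × 0.947 = 1772
Group 6: 1504 × 0.947 = 1424
Group 7: 721 × 0.951 = 686
Net migration: Group 1 + 87 → 1303; Group 2 + 87 → 1967; Group 3 + 60 → 768; Group 4 + 87 → 462; Group 5 − 87 → 1685; Group 6 + 87 → 1511; Group 7 − 87 → 599
Giving 1303 / 1967 / 768 / 462 / 1685 / 1511 / 599.
Period 3:
Births: 768 × 0.517 = 397  |  462 × 0.542 = 250 → total 647
Group 2: 1303 × 0.959 = 1250
Group 3: 1967 × 0.945 = 1859
Group 4: 768 × 0.959 = 737
Group 5: 462 × 0.947 = 438
Group 6: 1685 × 0.947 = 1596
Group 7: 1511 × 0.951 = 1437
Net migration: Group 1 + 87 → 734; Group 2 + 87 → 1337; Group 3 + 60 → 1919; Group 4 + 87 → 824; Group 5 − 87 → 351; Group 6 + 87 → 1683; Group 7 − 87 → 1350
Giving 734 / 1337 / 1919 / 824 / 351 / 1683 / 1350.
Total after period 3: 734 + 1337 + 1919 + 824 + 351 + 1683 + 1350 = 8198

8198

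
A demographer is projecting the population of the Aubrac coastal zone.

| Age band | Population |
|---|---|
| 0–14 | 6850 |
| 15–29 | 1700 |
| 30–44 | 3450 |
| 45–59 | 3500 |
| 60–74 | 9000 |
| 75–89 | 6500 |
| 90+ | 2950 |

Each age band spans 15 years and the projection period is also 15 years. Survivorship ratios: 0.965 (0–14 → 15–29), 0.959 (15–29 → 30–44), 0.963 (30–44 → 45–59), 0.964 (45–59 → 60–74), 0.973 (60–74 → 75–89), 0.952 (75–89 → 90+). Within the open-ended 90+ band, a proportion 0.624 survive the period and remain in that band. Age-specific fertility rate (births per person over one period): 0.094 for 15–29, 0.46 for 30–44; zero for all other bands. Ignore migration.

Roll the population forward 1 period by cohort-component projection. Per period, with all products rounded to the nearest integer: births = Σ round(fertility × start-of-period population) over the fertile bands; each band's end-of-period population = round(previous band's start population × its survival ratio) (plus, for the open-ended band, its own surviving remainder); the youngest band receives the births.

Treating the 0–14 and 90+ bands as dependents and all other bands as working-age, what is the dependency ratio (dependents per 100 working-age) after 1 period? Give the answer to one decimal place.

41.3

[period 1]
Births: 1700 * 0.094 = 160  |  3450 * 0.46 = 1587 → total 1747
15–29: 6850 * 0.965 = 6610
30–44: 1700 * 0.959 = 1630
45–59: 3450 * 0.963 = 3322
60–74: 3500 * 0.964 = 3374
75–89: 9000 * 0.973 = 8757
90+: 6500 * 0.952 + 2950 * 0.624 = 6188 + 1841 = 8029
Population now: 0–14=1747, 15–29=6610, 30–44=1630, 45–59=3322, 60–74=3374, 75–89=8757, 90+=8029
Dependents (band 0–14 + band 90+) = 1747 + 8029 = 9776; working-age = 23693; ratio = 9776/23693 × 100 = 41.3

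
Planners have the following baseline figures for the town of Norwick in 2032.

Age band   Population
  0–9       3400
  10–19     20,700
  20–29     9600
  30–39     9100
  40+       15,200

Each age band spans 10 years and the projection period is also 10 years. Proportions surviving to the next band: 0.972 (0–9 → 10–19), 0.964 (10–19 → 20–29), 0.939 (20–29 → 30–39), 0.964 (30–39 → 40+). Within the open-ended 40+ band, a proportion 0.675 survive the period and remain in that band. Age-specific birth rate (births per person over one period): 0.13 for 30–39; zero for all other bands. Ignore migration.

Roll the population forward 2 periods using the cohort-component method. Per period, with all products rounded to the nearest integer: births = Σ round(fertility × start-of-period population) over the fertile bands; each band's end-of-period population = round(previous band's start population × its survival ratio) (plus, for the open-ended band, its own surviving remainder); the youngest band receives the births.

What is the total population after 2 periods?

Numbering the bands 1..5 from youngest to oldest:
— Period 1 —
Births: 9100 × 0.13 = 1183
Band 2: 3400 × 0.972 = 3305
Band 3: 20700 × 0.964 = 19955
Band 4: 9600 × 0.939 = 9014
Band 5: 9100 × 0.964 + 15200 × 0.675 = 8772 + 10260 = 19032
→ [1183, 3305, 19955, 9014, 19032]
— Period 2 —
Births: 9014 × 0.13 = 1172
Band 2: 1183 × 0.972 = 1150
Band 3: 3305 × 0.964 = 3186
Band 4: 19955 × 0.939 = 18738
Band 5: 9014 × 0.964 + 19032 × 0.675 = 8689 + 12847 = 21536
→ [1172, 1150, 3186, 18738, 21536]
Total after period 2: 1172 + 1150 + 3186 + 18738 + 21536 = 45782

45782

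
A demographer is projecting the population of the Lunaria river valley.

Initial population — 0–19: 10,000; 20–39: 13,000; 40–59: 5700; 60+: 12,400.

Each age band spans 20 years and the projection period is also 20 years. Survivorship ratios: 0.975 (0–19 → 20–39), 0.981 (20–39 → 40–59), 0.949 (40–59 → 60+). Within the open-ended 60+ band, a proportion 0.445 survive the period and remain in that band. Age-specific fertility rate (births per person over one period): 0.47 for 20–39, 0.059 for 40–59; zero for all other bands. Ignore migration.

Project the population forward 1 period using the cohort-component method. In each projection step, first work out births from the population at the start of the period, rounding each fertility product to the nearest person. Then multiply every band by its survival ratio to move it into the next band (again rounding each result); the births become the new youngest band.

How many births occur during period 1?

Call the groups 1 to 4, youngest first.
After projecting period 1:
Births: 13000 × 0.47 = 6110 ; 5700 × 0.059 = 336 → 6446
Group 2: 10000 × 0.975 = 9750
Group 3: 13000 × 0.981 = 12753
Group 4: 5700 × 0.949 + 12400 × 0.445 = 5409 + 5518 = 10927
Population now: 0–19=6446, 20–39=9750, 40–59=12753, 60+=10927

6446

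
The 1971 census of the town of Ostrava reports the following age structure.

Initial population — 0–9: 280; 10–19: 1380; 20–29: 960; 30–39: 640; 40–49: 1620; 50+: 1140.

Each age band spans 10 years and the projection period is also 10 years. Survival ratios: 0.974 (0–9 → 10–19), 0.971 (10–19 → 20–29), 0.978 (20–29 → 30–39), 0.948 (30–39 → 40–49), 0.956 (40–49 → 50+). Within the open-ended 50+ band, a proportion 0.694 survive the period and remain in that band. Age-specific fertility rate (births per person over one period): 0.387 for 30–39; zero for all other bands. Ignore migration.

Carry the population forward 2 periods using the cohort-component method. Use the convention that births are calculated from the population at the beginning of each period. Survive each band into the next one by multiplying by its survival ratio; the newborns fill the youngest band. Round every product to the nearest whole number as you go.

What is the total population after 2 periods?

After projecting period 1:
Births: 640 × 0.387 = 248
10–19: 280 × 0.974 = 273
20–29: 1380 × 0.971 = 1340
30–39: 960 × 0.978 = 939
40–49: 640 × 0.948 = 607
50+: 1620 × 0.956 + 1140 × 0.694 = 1549 + 791 = 2340
→ [248, 273, 1340, 939, 607, 2340]
After projecting period 2:
Births: 939 × 0.387 = 363
10–19: 248 × 0.974 = 242
20–29: 273 × 0.971 = 265
30–39: 1340 × 0.978 = 1311
40–49: 939 × 0.948 = 890
50+: 607 × 0.956 + 2340 × 0.694 = 580 + 1624 = 2204
→ [363, 242, 265, 1311, 890, 2204]
Total after period 2: 363 + 242 + 265 + 1311 + 890 + 2204 = 5275

5275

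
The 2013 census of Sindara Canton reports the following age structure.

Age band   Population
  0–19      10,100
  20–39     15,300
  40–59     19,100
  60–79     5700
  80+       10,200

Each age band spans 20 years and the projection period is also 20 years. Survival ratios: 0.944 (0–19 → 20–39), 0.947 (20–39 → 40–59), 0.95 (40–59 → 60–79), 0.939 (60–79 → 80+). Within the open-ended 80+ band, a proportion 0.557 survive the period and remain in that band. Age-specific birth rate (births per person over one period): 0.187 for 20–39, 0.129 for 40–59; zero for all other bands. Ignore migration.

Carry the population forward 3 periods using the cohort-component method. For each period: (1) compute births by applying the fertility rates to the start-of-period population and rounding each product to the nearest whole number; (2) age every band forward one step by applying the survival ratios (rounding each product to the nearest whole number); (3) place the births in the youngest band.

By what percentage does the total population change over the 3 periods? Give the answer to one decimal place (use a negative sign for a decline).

-25.9

Period 1:
Births: 15300 × 0.187 = 2861 ; 19100 × 0.129 = 2464 → total 5325
20–39: 10100 × 0.944 = 9534
40–59: 15300 × 0.947 = 14489
60–79: 19100 × 0.95 = 18145
80+: 5700 × 0.939 + 10200 × 0.557 = 5352 + 5681 = 11033
→ [5325, 9534, 14489, 18145, 11033]
Period 2:
Births: 9534 × 0.187 = 1783 ; 14489 × 0.129 = 1869 → total 3652
20–39: 5325 × 0.944 = 5027
40–59: 9534 × 0.947 = 9029
60–79: 14489 × 0.95 = 13765
80+: 18145 × 0.939 + 11033 × 0.557 = 17038 + 6145 = 23183
→ [3652, 5027, 9029, 13765, 23183]
Period 3:
Births: 5027 × 0.187 = 940 ; 9029 × 0.129 = 1165 → total 2105
20–39: 3652 × 0.944 = 3447
40–59: 5027 × 0.947 = 4761
60–79: 9029 × 0.95 = 8578
80+: 13765 × 0.939 + 23183 × 0.557 = 12925 + 12913 = 25838
→ [2105, 3447, 4761, 8578, 25838]
Total: 60400 → 44729; change = -15671; percentage change = -25.9%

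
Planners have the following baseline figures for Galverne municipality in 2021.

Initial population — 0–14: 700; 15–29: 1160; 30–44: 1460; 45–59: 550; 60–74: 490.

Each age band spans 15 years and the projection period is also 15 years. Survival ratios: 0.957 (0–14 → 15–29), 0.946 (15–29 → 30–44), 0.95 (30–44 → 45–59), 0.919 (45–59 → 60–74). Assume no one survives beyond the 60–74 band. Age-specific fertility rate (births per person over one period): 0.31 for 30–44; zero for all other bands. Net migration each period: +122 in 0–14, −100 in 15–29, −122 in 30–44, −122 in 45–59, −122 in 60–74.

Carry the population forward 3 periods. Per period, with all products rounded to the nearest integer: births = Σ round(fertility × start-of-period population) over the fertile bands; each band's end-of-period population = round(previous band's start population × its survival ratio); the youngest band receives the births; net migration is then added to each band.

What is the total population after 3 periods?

Period 1.
Births: 1460 × 0.31 = 453
15–29: 700 × 0.957 = 670
30–44: 1160 × 0.946 = 1097
45–59: 1460 × 0.95 = 1387
60–74: 550 × 0.919 = 505
Net migration: 0–14 + 122 → 575; 15–29 − 100 → 570; 30–44 − 122 → 975; 45–59 − 122 → 1265; 60–74 − 122 → 383
Population now: 0–14=575, 15–29=570, 30–44=975, 45–59=1265, 60–74=383
Period 2.
Births: 975 × 0.31 = 302
15–29: 575 × 0.957 = 550
30–44: 570 × 0.946 = 539
45–59: 975 × 0.95 = 926
60–74: 1265 × 0.919 = 1163
Net migration: 0–14 + 122 → 424; 15–29 − 100 → 450; 30–44 − 122 → 417; 45–59 − 122 → 804; 60–74 − 122 → 1041
Population now: 0–14=424, 15–29=450, 30–44=417, 45–59=804, 60–74=1041
Period 3.
Births: 417 × 0.31 = 129
15–29: 424 × 0.957 = 406
30–44: 450 × 0.946 = 426
45–59: 417 × 0.95 = 396
60–74: 804 × 0.919 = 739
Net migration: 0–14 + 122 → 251; 15–29 − 100 → 306; 30–44 − 122 → 304; 45–59 − 122 → 274; 60–74 − 122 → 617
Population now: 0–14=251, 15–29=306, 30–44=304, 45–59=274, 60–74=617
Total after period 3: 251 + 306 + 304 + 274 + 617 = 1752

1752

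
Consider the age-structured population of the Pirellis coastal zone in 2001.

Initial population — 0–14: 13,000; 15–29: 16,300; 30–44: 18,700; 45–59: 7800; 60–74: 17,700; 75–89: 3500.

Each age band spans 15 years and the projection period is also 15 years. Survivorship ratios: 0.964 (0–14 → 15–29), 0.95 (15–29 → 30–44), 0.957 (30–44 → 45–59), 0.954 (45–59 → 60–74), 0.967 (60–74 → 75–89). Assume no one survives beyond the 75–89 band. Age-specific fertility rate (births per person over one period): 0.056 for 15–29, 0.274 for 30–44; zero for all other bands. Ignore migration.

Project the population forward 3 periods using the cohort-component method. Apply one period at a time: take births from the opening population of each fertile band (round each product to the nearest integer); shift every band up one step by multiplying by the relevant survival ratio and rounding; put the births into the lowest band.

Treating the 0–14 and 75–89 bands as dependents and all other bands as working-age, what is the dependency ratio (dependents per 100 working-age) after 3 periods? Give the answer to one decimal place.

56.1

Numbering the bands 1..6 from youngest to oldest:
Period 1.
Births: 16300 * 0.056 = 913, 18700 * 0.274 = 5124 → total 6037
Band 2: 13000 * 0.964 = 12532
Band 3: 16300 * 0.95 = 15485
Band 4: 18700 * 0.957 = 17896
Band 5: 7800 * 0.954 = 7441
Band 6: 17700 * 0.967 = 17116
Giving 6037 / 12532 / 15485 / 17896 / 7441 / 17116.
Period 2.
Births: 12532 * 0.056 = 702, 15485 * 0.274 = 4243 → total 4945
Band 2: 6037 * 0.964 = 5820
Band 3: 12532 * 0.95 = 11905
Band 4: 15485 * 0.957 = 14819
Band 5: 17896 * 0.954 = 17073
Band 6: 7441 * 0.967 = 7195
Giving 4945 / 5820 / 11905 / 14819 / 17073 / 7195.
Period 3.
Births: 5820 * 0.056 = 326, 11905 * 0.274 = 3262 → total 3588
Band 2: 4945 * 0.964 = 4767
Band 3: 5820 * 0.95 = 5529
Band 4: 11905 * 0.957 = 11393
Band 5: 14819 * 0.954 = 14137
Band 6: 17073 * 0.967 = 16510
Giving 3588 / 4767 / 5529 / 11393 / 14137 / 16510.
Dependents (band 0–14 + band 75–89) = 3588 + 16510 = 20098; working-age = 35826; ratio = 20098/35826 × 100 = 56.1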